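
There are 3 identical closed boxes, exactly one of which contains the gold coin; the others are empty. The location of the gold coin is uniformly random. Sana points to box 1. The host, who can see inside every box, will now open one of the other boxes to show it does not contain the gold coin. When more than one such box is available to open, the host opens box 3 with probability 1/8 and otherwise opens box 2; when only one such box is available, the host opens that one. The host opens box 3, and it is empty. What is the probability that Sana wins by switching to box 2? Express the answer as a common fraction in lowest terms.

8/9

Condition on the true location of the gold coin.
If it is in box 1 (prior 1/3): box 3 is available, opened with probability 1/8; weight (1/3)·(1/8) = 1/24.
If it is in box 2 (prior 1/3): only box 3 is available, probability 1; weight (1/3)·1 = 1/3.
If it is in box 3 (prior 1/3): the host opened box 3, so this case is ruled out; weight (1/3)·0 = 0.
The weights sum to 3/8.
So P(the gold coin in box 2 | the host opened box 3) = (1/3) / (3/8) = 8/9.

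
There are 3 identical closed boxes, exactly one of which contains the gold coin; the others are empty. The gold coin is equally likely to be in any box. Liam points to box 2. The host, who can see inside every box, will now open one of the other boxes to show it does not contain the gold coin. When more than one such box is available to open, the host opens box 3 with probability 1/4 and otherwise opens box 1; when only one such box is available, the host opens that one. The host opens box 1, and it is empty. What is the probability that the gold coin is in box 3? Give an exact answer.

4/7

Condition on the true location of the gold coin.
If it is in box 1 (prior 1/3): the host opened box 1, so this case is ruled out; weight (1/3)·0 = 0.
If it is in box 2 (prior 1/3): box 3 is available but not opened, probability 3/4; weight (1/3)·(3/4) = 1/4.
If it is in box 3 (prior 1/3): only box 1 is available, probability 1; weight (1/3)·1 = 1/3.
The weights sum to 7/12.
So P(the gold coin in box 3 | the host opened box 1) = (1/3) / (7/12) = 4/7.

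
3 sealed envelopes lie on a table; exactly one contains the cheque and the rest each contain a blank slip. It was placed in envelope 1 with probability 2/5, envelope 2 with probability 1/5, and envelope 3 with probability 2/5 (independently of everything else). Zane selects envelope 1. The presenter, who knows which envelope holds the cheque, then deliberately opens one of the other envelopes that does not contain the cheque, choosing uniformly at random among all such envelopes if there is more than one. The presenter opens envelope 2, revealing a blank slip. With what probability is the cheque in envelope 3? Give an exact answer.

Apply Bayes' rule, conditioning on where the cheque actually is.
If it is in envelope 1 (prior 2/5): the presenter has 2 equally likely choices, so probability 1/2; weight (2/5)·(1/2) = 1/5.
If it is in envelope 2 (prior 1/5): the presenter opened envelope 2, so this case is ruled out; weight (1/5)·0 = 0.
If it is in envelope 3 (prior 2/5): the presenter has no choice, probability 1; weight (2/5)·1 = 2/5.
The weights sum to 3/5.
So P(the cheque in envelope 3 | the presenter opened envelope 2) = (2/5) / (3/5) = 2/3.

2/3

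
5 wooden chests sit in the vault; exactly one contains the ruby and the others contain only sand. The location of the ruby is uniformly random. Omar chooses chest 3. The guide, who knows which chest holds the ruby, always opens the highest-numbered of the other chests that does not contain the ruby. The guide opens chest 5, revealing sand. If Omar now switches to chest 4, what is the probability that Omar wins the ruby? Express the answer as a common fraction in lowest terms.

Condition on the true location of the ruby.
If it is in any of chests 1, 2, 3, and 4 (prior 1/5 each): chest 5 is the highest-numbered option available, probability 1; weight (1/5)·1 = 1/5 each.
If it is in chest 5 (prior 1/5): the guide opened chest 5, so this case is ruled out; weight (1/5)·0 = 0.
The weights sum to 4/5.
So P(the ruby in chest 4 | the guide opened chest 5) = (1/5) / (4/5) = 1/4.

1/4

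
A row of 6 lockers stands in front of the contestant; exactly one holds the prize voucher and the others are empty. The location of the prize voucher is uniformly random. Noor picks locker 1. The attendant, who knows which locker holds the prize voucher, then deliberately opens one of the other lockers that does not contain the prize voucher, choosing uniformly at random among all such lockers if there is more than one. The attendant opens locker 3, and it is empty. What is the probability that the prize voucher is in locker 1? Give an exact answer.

Apply Bayes' rule, conditioning on where the prize voucher actually is.
If it is in locker 1 (prior 1/6): the attendant has 5 equally likely choices, so probability 1/5; weight (1/6)·(1/5) = 1/30.
If it is in any of lockers 2, 4, 5, and 6 (prior 1/6 each): the attendant has 4 equally likely choices, so probability 1/4; weight (1/6)·(1/4) = 1/24 each.
If it is in locker 3 (prior 1/6): the attendant opened locker 3, so this case is ruled out; weight (1/6)·0 = 0.
The weights sum to 1/5.
So P(the prize voucher in locker 1 | the attendant opened locker 3) = (1/30) / (1/5) = 1/6.

1/6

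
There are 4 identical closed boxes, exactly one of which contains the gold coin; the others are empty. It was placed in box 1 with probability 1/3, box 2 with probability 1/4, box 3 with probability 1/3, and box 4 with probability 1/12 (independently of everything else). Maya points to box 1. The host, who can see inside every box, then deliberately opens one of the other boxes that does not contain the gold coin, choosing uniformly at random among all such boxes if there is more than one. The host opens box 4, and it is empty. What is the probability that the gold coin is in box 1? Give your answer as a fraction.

8/29

Consider each possible location of the gold coin in turn.
If it is in box 1 (prior 1/3): the host has 3 equally likely choices, so probability 1/3; weight (1/3)·(1/3) = 1/9.
If it is in box 2 (prior 1/4): the host has 2 equally likely choices, so probability 1/2; weight (1/4)·(1/2) = 1/8.
If it is in box 3 (prior 1/3): the host has 2 equally likely choices, so probability 1/2; weight (1/3)·(1/2) = 1/6.
If it is in box 4 (prior 1/12): the host opened box 4, so this case is ruled out; weight (1/12)·0 = 0.
The weights sum to 29/72.
So P(the gold coin in box 1 | the host opened box 4) = (1/9) / (29/72) = 8/29.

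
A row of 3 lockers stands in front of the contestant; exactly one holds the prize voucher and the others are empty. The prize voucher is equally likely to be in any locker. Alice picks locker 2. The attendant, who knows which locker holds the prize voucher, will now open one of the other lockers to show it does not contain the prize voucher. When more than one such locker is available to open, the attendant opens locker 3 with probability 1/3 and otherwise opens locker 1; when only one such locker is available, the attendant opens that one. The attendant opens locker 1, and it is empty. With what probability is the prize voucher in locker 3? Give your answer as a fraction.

3/5

Consider each possible location of the prize voucher in turn.
If it is in locker 1 (prior 1/3): the attendant opened locker 1, so this case is ruled out; weight (1/3)·0 = 0.
If it is in locker 2 (prior 1/3): locker 3 is available but not opened, probability 2/3; weight (1/3)·(2/3) = 2/9.
If it is in locker 3 (prior 1/3): only locker 1 is available, probability 1; weight (1/3)·1 = 1/3.
The weights sum to 5/9.
So P(the prize voucher in locker 3 | the attendant opened locker 1) = (1/3) / (5/9) = 3/5.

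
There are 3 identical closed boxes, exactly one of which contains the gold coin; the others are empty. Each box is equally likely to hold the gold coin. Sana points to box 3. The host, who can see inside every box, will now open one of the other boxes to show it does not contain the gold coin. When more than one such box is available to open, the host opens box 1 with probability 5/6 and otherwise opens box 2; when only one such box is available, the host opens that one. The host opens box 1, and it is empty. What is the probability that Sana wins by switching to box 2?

6/11

Consider each possible location of the gold coin in turn.
If it is in box 1 (prior 1/3): the host opened box 1, so this case is ruled out; weight (1/3)·0 = 0.
If it is in box 2 (prior 1/3): only box 1 is available, probability 1; weight (1/3)·1 = 1/3.
If it is in box 3 (prior 1/3): box 1 is available, opened with probability 5/6; weight (1/3)·(5/6) = 5/18.
The weights sum to 11/18.
So P(the gold coin in box 2 | the host opened box 1) = (1/3) / (11/18) = 6/11.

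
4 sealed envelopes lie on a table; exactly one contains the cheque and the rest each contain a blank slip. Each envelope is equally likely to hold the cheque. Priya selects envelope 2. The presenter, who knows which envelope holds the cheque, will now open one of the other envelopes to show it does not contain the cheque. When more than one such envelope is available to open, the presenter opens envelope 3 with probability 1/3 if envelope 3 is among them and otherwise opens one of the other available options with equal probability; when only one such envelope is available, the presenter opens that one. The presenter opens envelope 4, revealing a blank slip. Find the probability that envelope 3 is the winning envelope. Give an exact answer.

1/3

Consider each possible location of the cheque in turn.
If it is in envelope 1 (prior 1/4): envelope 3 is available but not opened, probability 2/3; weight (1/4)·(2/3) = 1/6.
If it is in envelope 2 (prior 1/4): envelope 3 is available but not opened; envelope 4 gets probability (1 − 1/3)/2 = 1/3; weight (1/4)·(1/3) = 1/12.
If it is in envelope 3 (prior 1/4): envelope 3 holds the prize so is unavailable; the presenter chooses uniformly among the 2 others, probability 1/2; weight (1/4)·(1/2) = 1/8.
If it is in envelope 4 (prior 1/4): the presenter opened envelope 4, so this case is ruled out; weight (1/4)·0 = 0.
The weights sum to 3/8.
So P(the cheque in envelope 3 | the presenter opened envelope 4) = (1/8) / (3/8) = 1/3.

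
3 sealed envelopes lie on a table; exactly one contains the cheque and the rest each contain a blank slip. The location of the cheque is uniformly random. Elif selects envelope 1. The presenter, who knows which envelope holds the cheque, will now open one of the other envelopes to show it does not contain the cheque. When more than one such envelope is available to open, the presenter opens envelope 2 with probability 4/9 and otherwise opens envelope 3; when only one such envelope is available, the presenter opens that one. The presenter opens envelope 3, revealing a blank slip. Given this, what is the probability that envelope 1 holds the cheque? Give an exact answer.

5/14

Condition on the true location of the cheque.
If it is in envelope 1 (prior 1/3): envelope 2 is available but not opened, probability 5/9; weight (1/3)·(5/9) = 5/27.
If it is in envelope 2 (prior 1/3): only envelope 3 is available, probability 1; weight (1/3)·1 = 1/3.
If it is in envelope 3 (prior 1/3): the presenter opened envelope 3, so this case is ruled out; weight (1/3)·0 = 0.
The weights sum to 14/27.
So P(the cheque in envelope 1 | the presenter opened envelope 3) = (5/27) / (14/27) = 5/14.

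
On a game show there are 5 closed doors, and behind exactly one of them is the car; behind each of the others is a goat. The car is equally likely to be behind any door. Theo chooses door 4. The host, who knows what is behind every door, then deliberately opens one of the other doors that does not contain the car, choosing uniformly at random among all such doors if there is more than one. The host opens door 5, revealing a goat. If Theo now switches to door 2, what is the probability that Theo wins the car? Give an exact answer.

4/15

Consider each possible location of the car in turn.
If it is behind any of doors 1, 2, and 3 (prior 1/5 each): the host has 3 equally likely choices, so probability 1/3; weight (1/5)·(1/3) = 1/15 each.
If it is behind door 4 (prior 1/5): the host has 4 equally likely choices, so probability 1/4; weight (1/5)·(1/4) = 1/20.
If it is behind door 5 (prior 1/5): the host opened door 5, so this case is ruled out; weight (1/5)·0 = 0.
The weights sum to 1/4.
So P(the car behind door 2 | the host opened door 5) = (1/15) / (1/4) = 4/15.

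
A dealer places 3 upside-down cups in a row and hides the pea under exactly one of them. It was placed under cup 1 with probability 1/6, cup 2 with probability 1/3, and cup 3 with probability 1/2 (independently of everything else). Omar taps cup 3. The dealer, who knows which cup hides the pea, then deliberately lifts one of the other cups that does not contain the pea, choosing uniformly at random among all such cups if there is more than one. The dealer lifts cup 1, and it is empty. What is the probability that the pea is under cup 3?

Condition on the true location of the pea.
If it is under cup 1 (prior 1/6): the dealer opened cup 1, so this case is ruled out; weight (1/6)·0 = 0.
If it is under cup 2 (prior 1/3): the dealer has no choice, probability 1; weight (1/3)·1 = 1/3.
If it is under cup 3 (prior 1/2): the dealer has 2 equally likely choices, so probability 1/2; weight (1/2)·(1/2) = 1/4.
The weights sum to 7/12.
So P(the pea under cup 3 | the dealer opened cup 1) = (1/4) / (7/12) = 3/7.

3/7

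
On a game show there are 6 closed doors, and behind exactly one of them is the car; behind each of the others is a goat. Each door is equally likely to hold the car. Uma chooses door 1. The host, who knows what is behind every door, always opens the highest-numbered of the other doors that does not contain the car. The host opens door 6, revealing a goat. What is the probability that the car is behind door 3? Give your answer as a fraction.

Apply Bayes' rule, conditioning on where the car actually is.
If it is behind any of doors 1, 2, 3, 4, and 5 (prior 1/6 each): door 6 is the highest-numbered option available, probability 1; weight (1/6)·1 = 1/6 each.
If it is behind door 6 (prior 1/6): the host opened door 6, so this case is ruled out; weight (1/6)·0 = 0.
The weights sum to 5/6.
So P(the car behind door 3 | the host opened door 6) = (1/6) / (5/6) = 1/5.

1/5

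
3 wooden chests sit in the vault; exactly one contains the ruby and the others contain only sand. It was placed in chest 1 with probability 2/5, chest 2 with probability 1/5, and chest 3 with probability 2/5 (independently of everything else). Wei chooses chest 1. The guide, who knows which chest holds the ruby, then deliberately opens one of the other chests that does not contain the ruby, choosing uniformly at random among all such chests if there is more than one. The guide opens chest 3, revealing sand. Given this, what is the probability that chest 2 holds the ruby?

1/2

Consider each possible location of the ruby in turn.
If it is in chest 1 (prior 2/5): the guide has 2 equally likely choices, so probability 1/2; weight (2/5)·(1/2) = 1/5.
If it is in chest 2 (prior 1/5): the guide has no choice, probability 1; weight (1/5)·1 = 1/5.
If it is in chest 3 (prior 2/5): the guide opened chest 3, so this case is ruled out; weight (2/5)·0 = 0.
The weights sum to 2/5.
So P(the ruby in chest 2 | the guide opened chest 3) = (1/5) / (2/5) = 1/2.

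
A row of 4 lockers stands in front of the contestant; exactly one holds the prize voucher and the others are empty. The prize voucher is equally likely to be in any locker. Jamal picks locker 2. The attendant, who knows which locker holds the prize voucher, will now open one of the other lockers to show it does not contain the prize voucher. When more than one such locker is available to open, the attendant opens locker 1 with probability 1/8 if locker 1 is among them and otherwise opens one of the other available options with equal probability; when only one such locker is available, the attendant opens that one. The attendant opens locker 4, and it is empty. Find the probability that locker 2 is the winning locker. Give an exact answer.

7/29

Condition on the true location of the prize voucher.
If it is in locker 1 (prior 1/4): locker 1 holds the prize so is unavailable; the attendant chooses uniformly among the 2 others, probability 1/2; weight (1/4)·(1/2) = 1/8.
If it is in locker 2 (prior 1/4): locker 1 is available but not opened; locker 4 gets probability (1 − 1/8)/2 = 7/16; weight (1/4)·(7/16) = 7/64.
If it is in locker 3 (prior 1/4): locker 1 is available but not opened, probability 7/8; weight (1/4)·(7/8) = 7/32.
If it is in locker 4 (prior 1/4): the attendant opened locker 4, so this case is ruled out; weight (1/4)·0 = 0.
The weights sum to 29/64.
So P(the prize voucher in locker 2 | the attendant opened locker 4) = (7/64) / (29/64) = 7/29.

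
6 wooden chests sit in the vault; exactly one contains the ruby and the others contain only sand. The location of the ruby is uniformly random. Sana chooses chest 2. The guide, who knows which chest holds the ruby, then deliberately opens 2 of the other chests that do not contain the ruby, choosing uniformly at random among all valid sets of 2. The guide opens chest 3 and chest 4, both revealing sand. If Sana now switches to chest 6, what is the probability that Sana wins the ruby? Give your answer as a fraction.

Condition on the true location of the ruby.
If it is in any of chests 1, 5, and 6 (prior 1/6 each): the guide has 6 equally likely choices, so probability 1/6; weight (1/6)·(1/6) = 1/36 each.
If it is in chest 2 (prior 1/6): the guide has 10 equally likely choices, so probability 1/10; weight (1/6)·(1/10) = 1/60.
If it is in either of chests 3 and 4 (prior 1/6 each): that chest was opened and seen not to hold the prize — ruled out; weight (1/6)·0 = 0 each.
The weights sum to 1/10.
So P(the ruby in chest 6 | the guide opened chest 3 and chest 4) = (1/36) / (1/10) = 5/18.

5/18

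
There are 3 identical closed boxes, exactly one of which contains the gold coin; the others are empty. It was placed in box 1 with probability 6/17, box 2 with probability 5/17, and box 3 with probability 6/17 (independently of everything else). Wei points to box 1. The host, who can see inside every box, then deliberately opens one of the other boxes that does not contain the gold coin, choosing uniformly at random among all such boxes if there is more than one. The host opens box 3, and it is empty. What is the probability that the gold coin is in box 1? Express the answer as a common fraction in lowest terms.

3/8

Apply Bayes' rule, conditioning on where the gold coin actually is.
If it is in box 1 (prior 6/17): the host has 2 equally likely choices, so probability 1/2; weight (6/17)·(1/2) = 3/17.
If it is in box 2 (prior 5/17): the host has no choice, probability 1; weight (5/17)·1 = 5/17.
If it is in box 3 (prior 6/17): the host opened box 3, so this case is ruled out; weight (6/17)·0 = 0.
The weights sum to 8/17.
So P(the gold coin in box 1 | the host opened box 3) = (3/17) / (8/17) = 3/8.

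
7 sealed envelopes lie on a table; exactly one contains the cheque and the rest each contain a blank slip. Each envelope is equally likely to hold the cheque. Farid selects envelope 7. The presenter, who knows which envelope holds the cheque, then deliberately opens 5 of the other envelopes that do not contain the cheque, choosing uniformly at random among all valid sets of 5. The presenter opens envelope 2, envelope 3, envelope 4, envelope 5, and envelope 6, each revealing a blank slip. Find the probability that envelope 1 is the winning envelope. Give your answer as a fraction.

Condition on the true location of the cheque.
If it is in envelope 1 (prior 1/7): the presenter has no choice, probability 1; weight (1/7)·1 = 1/7.
If it is in any of envelopes 2, 3, 4, 5, and 6 (prior 1/7 each): that envelope was opened and seen not to hold the prize — ruled out; weight (1/7)·0 = 0 each.
If it is in envelope 7 (prior 1/7): the presenter has 6 equally likely choices, so probability 1/6; weight (1/7)·(1/6) = 1/42.
The weights sum to 1/6.
So P(the cheque in envelope 1 | the presenter opened envelope 2, envelope 3, envelope 4, envelope 5, and envelope 6) = (1/7) / (1/6) = 6/7.

6/7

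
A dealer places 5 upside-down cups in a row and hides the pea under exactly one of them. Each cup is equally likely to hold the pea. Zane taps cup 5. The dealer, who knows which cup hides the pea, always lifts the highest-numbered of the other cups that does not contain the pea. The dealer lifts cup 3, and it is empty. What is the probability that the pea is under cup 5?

0

Condition on the true location of the pea.
If it is under any of cups 1, 2, and 5 (prior 1/5 each): the dealer would have opened cup 4 instead, probability 0; weight (1/5)·0 = 0 each.
If it is under cup 3 (prior 1/5): the dealer opened cup 3, so this case is ruled out; weight (1/5)·0 = 0.
If it is under cup 4 (prior 1/5): cup 3 is the highest-numbered option available, probability 1; weight (1/5)·1 = 1/5.
The weights sum to 1/5.
So P(the pea under cup 5 | the dealer opened cup 3) = 0 / (1/5) = 0.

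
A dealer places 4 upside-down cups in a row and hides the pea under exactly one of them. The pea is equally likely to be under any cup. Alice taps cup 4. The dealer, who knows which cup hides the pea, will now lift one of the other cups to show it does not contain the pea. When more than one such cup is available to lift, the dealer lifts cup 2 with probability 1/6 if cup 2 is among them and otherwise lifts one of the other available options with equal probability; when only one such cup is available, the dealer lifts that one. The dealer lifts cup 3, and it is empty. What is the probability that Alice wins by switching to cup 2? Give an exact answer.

2/7

Condition on the true location of the pea.
If it is under cup 1 (prior 1/4): cup 2 is available but not opened, probability 5/6; weight (1/4)·(5/6) = 5/24.
If it is under cup 2 (prior 1/4): cup 2 holds the prize so is unavailable; the dealer chooses uniformly among the 2 others, probability 1/2; weight (1/4)·(1/2) = 1/8.
If it is under cup 3 (prior 1/4): the dealer opened cup 3, so this case is ruled out; weight (1/4)·0 = 0.
If it is under cup 4 (prior 1/4): cup 2 is available but not opened; cup 3 gets probability (1 − 1/6)/2 = 5/12; weight (1/4)·(5/12) = 5/48.
The weights sum to 7/16.
So P(the pea under cup 2 | the dealer opened cup 3) = (1/8) / (7/16) = 2/7.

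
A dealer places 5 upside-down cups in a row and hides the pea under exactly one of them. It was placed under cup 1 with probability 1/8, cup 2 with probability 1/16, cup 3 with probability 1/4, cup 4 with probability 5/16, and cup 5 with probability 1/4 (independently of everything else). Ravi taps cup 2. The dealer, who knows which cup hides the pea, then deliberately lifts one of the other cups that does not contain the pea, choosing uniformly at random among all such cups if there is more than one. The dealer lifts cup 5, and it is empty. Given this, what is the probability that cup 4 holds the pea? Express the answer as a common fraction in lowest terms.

20/47

Consider each possible location of the pea in turn.
If it is under cup 1 (prior 1/8): the dealer has 3 equally likely choices, so probability 1/3; weight (1/8)·(1/3) = 1/24.
If it is under cup 2 (prior 1/16): the dealer has 4 equally likely choices, so probability 1/4; weight (1/16)·(1/4) = 1/64.
If it is under cup 3 (prior 1/4): the dealer has 3 equally likely choices, so probability 1/3; weight (1/4)·(1/3) = 1/12.
If it is under cup 4 (prior 5/16): the dealer has 3 equally likely choices, so probability 1/3; weight (5/16)·(1/3) = 5/48.
If it is under cup 5 (prior 1/4): the dealer opened cup 5, so this case is ruled out; weight (1/4)·0 = 0.
The weights sum to 47/192.
So P(the pea under cup 4 | the dealer opened cup 5) = (5/48) / (47/192) = 20/47.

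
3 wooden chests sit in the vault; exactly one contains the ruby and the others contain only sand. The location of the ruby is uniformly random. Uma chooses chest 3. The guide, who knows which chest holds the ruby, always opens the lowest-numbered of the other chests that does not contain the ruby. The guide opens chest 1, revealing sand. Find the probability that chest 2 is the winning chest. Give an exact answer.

1/2

Consider each possible location of the ruby in turn.
If it is in chest 1 (prior 1/3): the guide opened chest 1, so this case is ruled out; weight (1/3)·0 = 0.
If it is in either of chests 2 and 3 (prior 1/3 each): chest 1 is the lowest-numbered option available, probability 1; weight (1/3)·1 = 1/3 each.
The weights sum to 2/3.
So P(the ruby in chest 2 | the guide opened chest 1) = (1/3) / (2/3) = 1/2.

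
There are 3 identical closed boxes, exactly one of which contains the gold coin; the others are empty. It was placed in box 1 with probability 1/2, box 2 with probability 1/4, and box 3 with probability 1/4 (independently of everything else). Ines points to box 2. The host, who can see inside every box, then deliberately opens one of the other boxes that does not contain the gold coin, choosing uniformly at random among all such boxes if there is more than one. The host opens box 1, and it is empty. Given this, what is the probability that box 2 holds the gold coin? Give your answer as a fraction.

Consider each possible location of the gold coin in turn.
If it is in box 1 (prior 1/2): the host opened box 1, so this case is ruled out; weight (1/2)·0 = 0.
If it is in box 2 (prior 1/4): the host has 2 equally likely choices, so probability 1/2; weight (1/4)·(1/2) = 1/8.
If it is in box 3 (prior 1/4): the host has no choice, probability 1; weight (1/4)·1 = 1/4.
The weights sum to 3/8.
So P(the gold coin in box 2 | the host opened box 1) = (1/8) / (3/8) = 1/3.

1/3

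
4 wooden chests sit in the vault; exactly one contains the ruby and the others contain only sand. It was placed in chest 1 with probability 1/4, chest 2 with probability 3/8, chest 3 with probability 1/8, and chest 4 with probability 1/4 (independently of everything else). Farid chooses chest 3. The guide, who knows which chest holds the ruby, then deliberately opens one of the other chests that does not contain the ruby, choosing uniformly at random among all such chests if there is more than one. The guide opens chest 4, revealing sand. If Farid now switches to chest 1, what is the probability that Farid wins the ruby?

Apply Bayes' rule, conditioning on where the ruby actually is.
If it is in chest 1 (prior 1/4): the guide has 2 equally likely choices, so probability 1/2; weight (1/4)·(1/2) = 1/8.
If it is in chest 2 (prior 3/8): the guide has 2 equally likely choices, so probability 1/2; weight (3/8)·(1/2) = 3/16.
If it is in chest 3 (prior 1/8): the guide has 3 equally likely choices, so probability 1/3; weight (1/8)·(1/3) = 1/24.
If it is in chest 4 (prior 1/4): the guide opened chest 4, so this case is ruled out; weight (1/4)·0 = 0.
The weights sum to 17/48.
So P(the ruby in chest 1 | the guide opened chest 4) = (1/8) / (17/48) = 6/17.

6/17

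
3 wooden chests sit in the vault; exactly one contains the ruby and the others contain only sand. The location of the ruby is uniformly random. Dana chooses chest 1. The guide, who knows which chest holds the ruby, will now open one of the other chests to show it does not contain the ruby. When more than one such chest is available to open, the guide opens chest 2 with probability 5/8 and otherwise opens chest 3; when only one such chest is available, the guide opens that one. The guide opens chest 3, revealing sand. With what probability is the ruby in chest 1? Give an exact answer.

Condition on the true location of the ruby.
If it is in chest 1 (prior 1/3): chest 2 is available but not opened, probability 3/8; weight (1/3)·(3/8) = 1/8.
If it is in chest 2 (prior 1/3): only chest 3 is available, probability 1; weight (1/3)·1 = 1/3.
If it is in chest 3 (prior 1/3): the guide opened chest 3, so this case is ruled out; weight (1/3)·0 = 0.
The weights sum to 11/24.
So P(the ruby in chest 1 | the guide opened chest 3) = (1/8) / (11/24) = 3/11.

3/11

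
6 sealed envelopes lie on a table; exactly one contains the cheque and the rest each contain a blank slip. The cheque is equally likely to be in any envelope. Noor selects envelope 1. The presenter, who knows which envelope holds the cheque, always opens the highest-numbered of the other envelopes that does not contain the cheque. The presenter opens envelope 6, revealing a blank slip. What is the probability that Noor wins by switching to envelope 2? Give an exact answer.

Condition on the true location of the cheque.
If it is in any of envelopes 1, 2, 3, 4, and 5 (prior 1/6 each): envelope 6 is the highest-numbered option available, probability 1; weight (1/6)·1 = 1/6 each.
If it is in envelope 6 (prior 1/6): the presenter opened envelope 6, so this case is ruled out; weight (1/6)·0 = 0.
The weights sum to 5/6.
So P(the cheque in envelope 2 | the presenter opened envelope 6) = (1/6) / (5/6) = 1/5.

1/5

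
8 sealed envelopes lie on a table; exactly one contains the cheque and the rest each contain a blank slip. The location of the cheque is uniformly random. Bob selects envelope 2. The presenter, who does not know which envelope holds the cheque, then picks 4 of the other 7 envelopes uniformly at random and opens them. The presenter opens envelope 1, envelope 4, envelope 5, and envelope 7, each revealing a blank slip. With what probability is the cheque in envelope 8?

Apply Bayes' rule, conditioning on where the cheque actually is.
If it is in any of envelopes 1, 4, 5, and 7 (prior 1/8 each): that envelope was opened and seen not to hold the prize — ruled out; weight (1/8)·0 = 0 each.
If it is in any of envelopes 2, 3, 6, and 8 (prior 1/8 each): the presenter picks exactly this set with probability 1/35 regardless, and none is the prize; weight (1/8)·(1/35) = 1/280 each.
The weights sum to 1/70.
So P(the cheque in envelope 8 | the presenter opened envelope 1, envelope 4, envelope 5, and envelope 7) = (1/280) / (1/70) = 1/4.

1/4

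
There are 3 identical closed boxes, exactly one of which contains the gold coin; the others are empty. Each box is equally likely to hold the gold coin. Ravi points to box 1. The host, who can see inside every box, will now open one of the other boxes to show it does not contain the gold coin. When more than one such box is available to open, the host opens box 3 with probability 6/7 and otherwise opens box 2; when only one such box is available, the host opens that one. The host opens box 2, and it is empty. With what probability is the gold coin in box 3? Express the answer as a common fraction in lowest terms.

Condition on the true location of the gold coin.
If it is in box 1 (prior 1/3): box 3 is available but not opened, probability 1/7; weight (1/3)·(1/7) = 1/21.
If it is in box 2 (prior 1/3): the host opened box 2, so this case is ruled out; weight (1/3)·0 = 0.
If it is in box 3 (prior 1/3): only box 2 is available, probability 1; weight (1/3)·1 = 1/3.
The weights sum to 8/21.
So P(the gold coin in box 3 | the host opened box 2) = (1/3) / (8/21) = 7/8.

7/8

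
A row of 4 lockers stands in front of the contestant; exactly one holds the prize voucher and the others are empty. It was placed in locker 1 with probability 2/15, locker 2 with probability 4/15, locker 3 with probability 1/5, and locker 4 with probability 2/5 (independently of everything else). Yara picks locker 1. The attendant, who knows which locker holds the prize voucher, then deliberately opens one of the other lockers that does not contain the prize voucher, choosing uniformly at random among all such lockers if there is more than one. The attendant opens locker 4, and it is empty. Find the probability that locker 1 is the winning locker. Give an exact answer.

Condition on the true location of the prize voucher.
If it is in locker 1 (prior 2/15): the attendant has 3 equally likely choices, so probability 1/3; weight (2/15)·(1/3) = 2/45.
If it is in locker 2 (prior 4/15): the attendant has 2 equally likely choices, so probability 1/2; weight (4/15)·(1/2) = 2/15.
If it is in locker 3 (prior 1/5): the attendant has 2 equally likely choices, so probability 1/2; weight (1/5)·(1/2) = 1/10.
If it is in locker 4 (prior 2/5): the attendant opened locker 4, so this case is ruled out; weight (2/5)·0 = 0.
The weights sum to 5/18.
So P(the prize voucher in locker 1 | the attendant opened locker 4) = (2/45) / (5/18) = 4/25.

4/25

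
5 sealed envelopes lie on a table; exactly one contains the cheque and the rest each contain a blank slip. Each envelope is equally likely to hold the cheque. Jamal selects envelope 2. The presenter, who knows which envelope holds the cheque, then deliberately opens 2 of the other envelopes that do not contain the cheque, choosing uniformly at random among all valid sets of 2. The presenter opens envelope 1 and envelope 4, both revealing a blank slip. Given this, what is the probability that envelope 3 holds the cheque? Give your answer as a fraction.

Apply Bayes' rule, conditioning on where the cheque actually is.
If it is in either of envelopes 1 and 4 (prior 1/5 each): that envelope was opened and seen not to hold the prize — ruled out; weight (1/5)·0 = 0 each.
If it is in envelope 2 (prior 1/5): the presenter has 6 equally likely choices, so probability 1/6; weight (1/5)·(1/6) = 1/30.
If it is in either of envelopes 3 and 5 (prior 1/5 each): the presenter has 3 equally likely choices, so probability 1/3; weight (1/5)·(1/3) = 1/15 each.
The weights sum to 1/6.
So P(the cheque in envelope 3 | the presenter opened envelope 1 and envelope 4) = (1/15) / (1/6) = 2/5.

2/5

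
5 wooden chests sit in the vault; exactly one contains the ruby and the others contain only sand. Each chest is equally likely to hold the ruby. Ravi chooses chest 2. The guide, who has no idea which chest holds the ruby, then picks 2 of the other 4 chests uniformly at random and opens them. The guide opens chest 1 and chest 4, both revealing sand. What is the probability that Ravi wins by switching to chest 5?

Condition on the true location of the ruby.
If it is in either of chests 1 and 4 (prior 1/5 each): that chest was opened and seen not to hold the prize — ruled out; weight (1/5)·0 = 0 each.
If it is in any of chests 2, 3, and 5 (prior 1/5 each): the guide picks exactly this set with probability 1/6 regardless, and none is the prize; weight (1/5)·(1/6) = 1/30 each.
The weights sum to 1/10.
So P(the ruby in chest 5 | the guide opened chest 1 and chest 4) = (1/30) / (1/10) = 1/3.

1/3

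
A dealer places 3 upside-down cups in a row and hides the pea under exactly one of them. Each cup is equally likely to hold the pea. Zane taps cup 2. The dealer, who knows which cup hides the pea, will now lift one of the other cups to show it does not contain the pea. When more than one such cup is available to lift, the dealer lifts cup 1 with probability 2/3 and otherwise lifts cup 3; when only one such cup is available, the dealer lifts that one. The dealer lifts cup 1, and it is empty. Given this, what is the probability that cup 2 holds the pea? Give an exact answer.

2/5

Apply Bayes' rule, conditioning on where the pea actually is.
If it is under cup 1 (prior 1/3): the dealer opened cup 1, so this case is ruled out; weight (1/3)·0 = 0.
If it is under cup 2 (prior 1/3): cup 1 is available, opened with probability 2/3; weight (1/3)·(2/3) = 2/9.
If it is under cup 3 (prior 1/3): only cup 1 is available, probability 1; weight (1/3)·1 = 1/3.
The weights sum to 5/9.
So P(the pea under cup 2 | the dealer opened cup 1) = (2/9) / (5/9) = 2/5.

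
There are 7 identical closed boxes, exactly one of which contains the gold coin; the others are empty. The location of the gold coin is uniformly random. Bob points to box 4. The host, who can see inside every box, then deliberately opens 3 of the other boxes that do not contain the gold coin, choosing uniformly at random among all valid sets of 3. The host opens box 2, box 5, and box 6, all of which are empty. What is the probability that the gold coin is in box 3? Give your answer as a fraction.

2/7

Consider each possible location of the gold coin in turn.
If it is in any of boxes 1, 3, and 7 (prior 1/7 each): the host has 10 equally likely choices, so probability 1/10; weight (1/7)·(1/10) = 1/70 each.
If it is in any of boxes 2, 5, and 6 (prior 1/7 each): that box was opened and seen not to hold the prize — ruled out; weight (1/7)·0 = 0 each.
If it is in box 4 (prior 1/7): the host has 20 equally likely choices, so probability 1/20; weight (1/7)·(1/20) = 1/140.
The weights sum to 1/20.
So P(the gold coin in box 3 | the host opened box 2, box 5, and box 6) = (1/70) / (1/20) = 2/7.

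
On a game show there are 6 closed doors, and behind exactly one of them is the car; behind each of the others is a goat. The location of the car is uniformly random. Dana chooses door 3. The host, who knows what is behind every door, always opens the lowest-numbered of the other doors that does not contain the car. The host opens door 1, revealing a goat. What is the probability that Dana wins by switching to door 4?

1/5

Consider each possible location of the car in turn.
If it is behind door 1 (prior 1/6): the host opened door 1, so this case is ruled out; weight (1/6)·0 = 0.
If it is behind any of doors 2, 3, 4, 5, and 6 (prior 1/6 each): door 1 is the lowest-numbered option available, probability 1; weight (1/6)·1 = 1/6 each.
The weights sum to 5/6.
So P(the car behind door 4 | the host opened door 1) = (1/6) / (5/6) = 1/5.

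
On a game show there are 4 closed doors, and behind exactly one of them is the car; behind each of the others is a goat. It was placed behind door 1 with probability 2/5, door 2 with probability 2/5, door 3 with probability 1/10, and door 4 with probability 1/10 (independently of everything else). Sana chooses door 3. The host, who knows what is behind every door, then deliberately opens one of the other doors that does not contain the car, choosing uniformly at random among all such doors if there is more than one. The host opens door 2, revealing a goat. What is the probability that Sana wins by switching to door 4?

Apply Bayes' rule, conditioning on where the car actually is.
If it is behind door 1 (prior 2/5): the host has 2 equally likely choices, so probability 1/2; weight (2/5)·(1/2) = 1/5.
If it is behind door 2 (prior 2/5): the host opened door 2, so this case is ruled out; weight (2/5)·0 = 0.
If it is behind door 3 (prior 1/10): the host has 3 equally likely choices, so probability 1/3; weight (1/10)·(1/3) = 1/30.
If it is behind door 4 (prior 1/10): the host has 2 equally likely choices, so probability 1/2; weight (1/10)·(1/2) = 1/20.
The weights sum to 17/60.
So P(the car behind door 4 | the host opened door 2) = (1/20) / (17/60) = 3/17.

3/17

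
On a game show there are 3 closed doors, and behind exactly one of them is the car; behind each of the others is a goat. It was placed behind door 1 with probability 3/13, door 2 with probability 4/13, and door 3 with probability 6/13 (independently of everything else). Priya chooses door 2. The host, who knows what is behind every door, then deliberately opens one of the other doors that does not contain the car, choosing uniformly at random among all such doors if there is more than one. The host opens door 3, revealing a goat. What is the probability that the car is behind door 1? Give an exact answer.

3/5

Apply Bayes' rule, conditioning on where the car actually is.
If it is behind door 1 (prior 3/13): the host has no choice, probability 1; weight (3/13)·1 = 3/13.
If it is behind door 2 (prior 4/13): the host has 2 equally likely choices, so probability 1/2; weight (4/13)·(1/2) = 2/13.
If it is behind door 3 (prior 6/13): the host opened door 3, so this case is ruled out; weight (6/13)·0 = 0.
The weights sum to 5/13.
So P(the car behind door 1 | the host opened door 3) = (3/13) / (5/13) = 3/5.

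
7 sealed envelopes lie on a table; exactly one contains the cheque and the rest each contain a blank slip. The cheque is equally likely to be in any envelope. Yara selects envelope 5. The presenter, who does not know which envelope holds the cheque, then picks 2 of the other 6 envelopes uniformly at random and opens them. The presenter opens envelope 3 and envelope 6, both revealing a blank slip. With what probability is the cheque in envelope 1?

Consider each possible location of the cheque in turn.
If it is in any of envelopes 1, 2, 4, 5, and 7 (prior 1/7 each): the presenter picks exactly this set with probability 1/15 regardless, and none is the prize; weight (1/7)·(1/15) = 1/105 each.
If it is in either of envelopes 3 and 6 (prior 1/7 each): that envelope was opened and seen not to hold the prize — ruled out; weight (1/7)·0 = 0 each.
The weights sum to 1/21.
So P(the cheque in envelope 1 | the presenter opened envelope 3 and envelope 6) = (1/105) / (1/21) = 1/5.

1/5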